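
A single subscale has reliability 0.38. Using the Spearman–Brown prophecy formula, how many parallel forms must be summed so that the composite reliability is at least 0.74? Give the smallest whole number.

5

k ≥ ρ*(1−ρ₁)/(ρ₁(1−ρ*)) = 0.74·0.62 / (0.38·0.26) = 4.644.
Smallest integer k = 5.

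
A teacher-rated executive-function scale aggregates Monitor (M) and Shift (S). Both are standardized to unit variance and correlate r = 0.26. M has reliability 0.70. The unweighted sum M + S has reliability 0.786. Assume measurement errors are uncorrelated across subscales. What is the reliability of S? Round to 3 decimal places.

Var(M+S) = 2 + 2·0.26 = 2.520.
True-score variance = ρ_M + ρ_S + 2·0.26, so 0.786 = (0.70 + ρ_S + 0.52) / 2.520.
ρ_S = 0.786·2.520 − 0.70 − 0.52 = 0.761.

0.761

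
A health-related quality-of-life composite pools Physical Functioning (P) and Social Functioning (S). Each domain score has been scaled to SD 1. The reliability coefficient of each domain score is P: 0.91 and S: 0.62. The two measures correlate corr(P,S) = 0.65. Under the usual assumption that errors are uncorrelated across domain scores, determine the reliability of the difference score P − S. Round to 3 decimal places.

0.329

Var(P−S) = 1 + 1 − 2·0.65 = 2 − 1.3 = 0.7.
With uncorrelated errors the cross-covariances are all true-score covariance, so they carry over unchanged; only the diagonal terms shrink to ρᵢσᵢ².
True-score variance = [0.91 + 0.62] − 1.3 = 1.53 − 1.3 = 0.23.
Reliability = 0.23 / 0.7 = 0.329.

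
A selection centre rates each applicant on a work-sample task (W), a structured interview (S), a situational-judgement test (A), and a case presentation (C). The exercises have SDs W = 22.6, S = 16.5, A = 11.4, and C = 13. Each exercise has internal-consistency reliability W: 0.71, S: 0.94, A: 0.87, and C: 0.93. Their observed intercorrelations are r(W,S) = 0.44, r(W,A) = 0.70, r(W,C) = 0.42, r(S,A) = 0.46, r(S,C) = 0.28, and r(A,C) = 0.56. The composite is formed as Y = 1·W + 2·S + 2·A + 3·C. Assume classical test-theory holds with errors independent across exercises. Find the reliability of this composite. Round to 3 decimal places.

0.953

Var(Y) = 22.6² + 2²·16.5² + 2²·11.4² + 3²·13² + 2·[2·22.6·16.5·0.44 + 2·22.6·11.4·0.70 + 3·22.6·13·0.42 + 4·16.5·11.4·0.46 + 6·16.5·13·0.28 + 6·11.4·13·0.56] = 3640.6 + 4526.9 = 8167.5.
With uncorrelated errors the cross-covariances are all true-score covariance, so they carry over unchanged; only the diagonal terms shrink to ρᵢσᵢ².
True-score variance = [22.6²·0.71 + 2²·16.5²·0.94 + 2²·11.4²·0.87 + 3²·13²·0.93] + 4526.9 = 3253.09 + 4526.9 = 7779.99.
Reliability = 7779.99 / 8167.5 = 0.953.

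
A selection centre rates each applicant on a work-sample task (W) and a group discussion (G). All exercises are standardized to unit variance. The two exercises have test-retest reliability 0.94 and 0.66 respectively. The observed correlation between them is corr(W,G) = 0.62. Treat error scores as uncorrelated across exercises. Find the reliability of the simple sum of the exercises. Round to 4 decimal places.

Var(W+G) = 2 + 2·[0.62] = 2 + 1.24 = 3.24.
Under uncorrelated errors the observed covariances equal the true-score covariances, so only the own-variance terms attenuate.
True-score variance = [0.94 + 0.66] + 1.24 = 1.6 + 1.24 = 2.84.
Reliability = 2.84 / 3.24 = 0.8765.

0.8765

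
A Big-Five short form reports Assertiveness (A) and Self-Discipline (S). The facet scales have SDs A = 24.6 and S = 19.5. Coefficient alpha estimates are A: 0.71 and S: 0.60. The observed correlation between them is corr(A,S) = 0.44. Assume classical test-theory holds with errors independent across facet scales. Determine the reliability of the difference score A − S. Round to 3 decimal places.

Var(A−S) = 24.6² + 19.5² − 2·24.6·19.5·0.44 = 985.41 − 422.136 = 563.274.
Under uncorrelated errors the observed covariances equal the true-score covariances, so only the own-variance terms attenuate.
True-score variance = [24.6²·0.71 + 19.5²·0.60] − 422.136 = 657.814 − 422.136 = 235.678.
Reliability = 235.678 / 563.274 = 0.418.

0.418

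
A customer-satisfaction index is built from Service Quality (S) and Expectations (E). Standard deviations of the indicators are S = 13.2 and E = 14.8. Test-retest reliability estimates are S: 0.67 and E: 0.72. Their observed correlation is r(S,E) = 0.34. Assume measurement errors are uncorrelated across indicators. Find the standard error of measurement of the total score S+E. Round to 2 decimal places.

10.90

Var(total) = 393.28 + 132.845 = 526.125.
True-score variance = 274.45 + 132.845 = 407.294, so reliability = 0.7741.
Error variance = 526.125 − 407.294 = 118.83; SEM = √118.83 = 10.90.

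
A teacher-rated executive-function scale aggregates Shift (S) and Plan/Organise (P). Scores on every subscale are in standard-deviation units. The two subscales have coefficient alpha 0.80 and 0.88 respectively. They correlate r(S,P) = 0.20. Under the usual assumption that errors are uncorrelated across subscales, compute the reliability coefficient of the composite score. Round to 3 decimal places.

0.867

Var(S+P) = 2 + 2·[0.20] = 2 + 0.4 = 2.4.
Because errors are independent across components, Cov(Tᵢ,Tⱼ) = Cov(Xᵢ,Xⱼ); the off-diagonal part of the true-score variance is the same as above.
True-score variance = [0.80 + 0.88] + 0.4 = 1.68 + 0.4 = 2.08.
Reliability = 2.08 / 2.4 = 0.867.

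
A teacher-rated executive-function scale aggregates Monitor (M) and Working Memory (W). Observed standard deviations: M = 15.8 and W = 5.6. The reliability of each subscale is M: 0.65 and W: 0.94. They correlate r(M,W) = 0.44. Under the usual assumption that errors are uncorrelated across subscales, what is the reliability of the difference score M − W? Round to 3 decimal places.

0.561

Var(M−W) = 15.8² + 5.6² − 2·15.8·5.6·0.44 = 281 − 77.8624 = 203.138.
Because errors are independent across components, Cov(Tᵢ,Tⱼ) = Cov(Xᵢ,Xⱼ); the off-diagonal part of the true-score variance is the same as above.
True-score variance = [15.8²·0.65 + 5.6²·0.94] − 77.8624 = 191.744 − 77.8624 = 113.882.
Reliability = 113.882 / 203.138 = 0.561.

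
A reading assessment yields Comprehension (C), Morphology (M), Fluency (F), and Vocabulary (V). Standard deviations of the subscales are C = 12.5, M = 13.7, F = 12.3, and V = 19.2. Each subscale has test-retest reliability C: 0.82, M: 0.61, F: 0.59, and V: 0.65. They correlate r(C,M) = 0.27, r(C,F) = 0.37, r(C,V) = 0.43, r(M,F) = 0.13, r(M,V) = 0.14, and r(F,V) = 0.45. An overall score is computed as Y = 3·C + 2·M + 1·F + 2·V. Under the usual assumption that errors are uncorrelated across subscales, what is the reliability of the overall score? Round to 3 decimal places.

0.833

Var(Y) = 3²·12.5² + 2²·13.7² + 12.3² + 2²·19.2² + 2·[6·12.5·13.7·0.27 + 3·12.5·12.3·0.37 + 6·12.5·19.2·0.43 + 2·13.7·12.3·0.13 + 4·13.7·19.2·0.14 + 2·12.3·19.2·0.45] = 3782.86 + 2941.89 = 6724.75.
Under uncorrelated errors the observed covariances equal the true-score covariances, so only the own-variance terms attenuate.
True-score variance = [3²·12.5²·0.82 + 2²·13.7²·0.61 + 12.3²·0.59 + 2²·19.2²·0.65] + 2941.89 = 2658.81 + 2941.89 = 5600.71.
Reliability = 5600.71 / 6724.75 = 0.833.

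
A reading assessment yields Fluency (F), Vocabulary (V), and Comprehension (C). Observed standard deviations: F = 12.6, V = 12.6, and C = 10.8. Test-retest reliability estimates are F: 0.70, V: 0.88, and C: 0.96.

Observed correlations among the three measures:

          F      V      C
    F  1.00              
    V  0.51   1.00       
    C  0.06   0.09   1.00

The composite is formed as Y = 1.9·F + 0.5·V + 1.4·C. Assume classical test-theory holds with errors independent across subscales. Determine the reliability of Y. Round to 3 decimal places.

Var(Y) = 1.9²·12.6² + 0.5²·12.6² + 1.4²·10.8² + 2·[0.95·12.6·12.6·0.51 + 2.66·12.6·10.8·0.06 + 0.7·12.6·10.8·0.09] = 841.428 + 214.421 = 1055.85.
Under uncorrelated errors the observed covariances equal the true-score covariances, so only the own-variance terms attenuate.
True-score variance = [1.9²·12.6²·0.70 + 0.5²·12.6²·0.88 + 1.4²·10.8²·0.96] + 214.421 = 655.584 + 214.421 = 870.005.
Reliability = 870.005 / 1055.85 = 0.824.

0.824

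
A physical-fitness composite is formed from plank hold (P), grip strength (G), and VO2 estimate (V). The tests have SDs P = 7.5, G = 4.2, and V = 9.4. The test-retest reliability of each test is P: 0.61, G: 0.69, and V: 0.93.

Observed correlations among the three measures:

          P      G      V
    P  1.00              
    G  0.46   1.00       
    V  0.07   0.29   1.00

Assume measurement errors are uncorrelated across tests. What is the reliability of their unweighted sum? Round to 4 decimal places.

Var(P+G+V) = 7.5² + 4.2² + 9.4² + 2·[7.5·4.2·0.46 + 7.5·9.4·0.07 + 4.2·9.4·0.29] = 162.25 + 61.7484 = 223.998.
Under uncorrelated errors the observed covariances equal the true-score covariances, so only the own-variance terms attenuate.
True-score variance = [7.5²·0.61 + 4.2²·0.69 + 9.4²·0.93] + 61.7484 = 128.659 + 61.7484 = 190.407.
Reliability = 190.407 / 223.998 = 0.8500.

0.8500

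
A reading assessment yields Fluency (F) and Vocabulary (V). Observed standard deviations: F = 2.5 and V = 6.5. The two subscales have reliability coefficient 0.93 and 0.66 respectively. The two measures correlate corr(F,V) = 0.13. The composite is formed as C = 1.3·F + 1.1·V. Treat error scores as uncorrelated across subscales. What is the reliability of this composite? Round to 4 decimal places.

0.7324

Var(C) = 1.3²·2.5² + 1.1²·6.5² + 2·[1.43·2.5·6.5·0.13] = 61.685 + 6.04175 = 67.7268.
Because errors are independent across components, Cov(Tᵢ,Tⱼ) = Cov(Xᵢ,Xⱼ); the off-diagonal part of the true-score variance is the same as above.
True-score variance = [1.3²·2.5²·0.93 + 1.1²·6.5²·0.66] + 6.04175 = 43.564 + 6.04175 = 49.6057.
Reliability = 49.6057 / 67.7268 = 0.7324.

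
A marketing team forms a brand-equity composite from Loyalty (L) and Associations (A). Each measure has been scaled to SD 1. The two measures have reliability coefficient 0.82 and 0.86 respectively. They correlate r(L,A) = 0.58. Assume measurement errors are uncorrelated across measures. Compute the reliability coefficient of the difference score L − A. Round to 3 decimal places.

0.619

Var(L−A) = 1 + 1 − 2·0.58 = 2 − 1.16 = 0.84.
Under uncorrelated errors the observed covariances equal the true-score covariances, so only the own-variance terms attenuate.
True-score variance = [0.82 + 0.86] − 1.16 = 1.68 − 1.16 = 0.52.
Reliability = 0.52 / 0.84 = 0.619.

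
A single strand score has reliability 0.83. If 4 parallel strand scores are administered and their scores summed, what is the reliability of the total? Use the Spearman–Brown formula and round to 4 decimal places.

0.9513

ρ_k = kρ / (1 + (k−1)ρ) = 4·0.83 / (1 + 3·0.83) = 3.320 / 3.490 = 0.9513.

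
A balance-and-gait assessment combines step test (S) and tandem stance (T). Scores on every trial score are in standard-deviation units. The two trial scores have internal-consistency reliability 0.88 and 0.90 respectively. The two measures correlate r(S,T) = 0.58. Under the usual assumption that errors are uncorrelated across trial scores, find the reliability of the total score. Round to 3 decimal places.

0.930

Var(S+T) = 2 + 2·[0.58] = 2 + 1.16 = 3.16.
Under uncorrelated errors the observed covariances equal the true-score covariances, so only the own-variance terms attenuate.
True-score variance = [0.88 + 0.90] + 1.16 = 1.78 + 1.16 = 2.94.
Reliability = 2.94 / 3.16 = 0.930.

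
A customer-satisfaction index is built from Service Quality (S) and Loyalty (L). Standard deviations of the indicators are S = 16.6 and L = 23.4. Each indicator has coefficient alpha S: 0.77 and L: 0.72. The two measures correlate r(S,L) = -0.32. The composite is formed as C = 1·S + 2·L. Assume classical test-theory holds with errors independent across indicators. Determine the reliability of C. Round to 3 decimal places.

Var(C) = 16.6² + 2²·23.4² + 2·[2·16.6·23.4·(-0.32)] = 2465.8 − 497.203 = 1968.6.
Because errors are independent across components, Cov(Tᵢ,Tⱼ) = Cov(Xᵢ,Xⱼ); the off-diagonal part of the true-score variance is the same as above.
True-score variance = [16.6²·0.77 + 2²·23.4²·0.72] − 497.203 = 1789.15 − 497.203 = 1291.95.
Reliability = 1291.95 / 1968.6 = 0.656.

0.656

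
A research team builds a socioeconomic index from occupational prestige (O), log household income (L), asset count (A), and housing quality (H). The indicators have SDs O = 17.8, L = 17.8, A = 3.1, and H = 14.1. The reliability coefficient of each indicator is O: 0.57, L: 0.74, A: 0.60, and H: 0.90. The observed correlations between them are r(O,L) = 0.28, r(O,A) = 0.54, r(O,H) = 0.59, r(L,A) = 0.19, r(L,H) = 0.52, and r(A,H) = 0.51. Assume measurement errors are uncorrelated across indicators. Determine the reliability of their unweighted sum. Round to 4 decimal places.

Var(O+L+A+H) = 17.8² + 17.8² + 3.1² + 14.1² + 2·[17.8·17.8·0.28 + 17.8·3.1·0.54 + 17.8·14.1·0.59 + 17.8·3.1·0.19 + 17.8·14.1·0.52 + 3.1·14.1·0.51] = 842.1 + 859.753 = 1701.85.
Because errors are independent across components, Cov(Tᵢ,Tⱼ) = Cov(Xᵢ,Xⱼ); the off-diagonal part of the true-score variance is the same as above.
True-score variance = [17.8²·0.57 + 17.8²·0.74 + 3.1²·0.60 + 14.1²·0.90] + 859.753 = 599.755 + 859.753 = 1459.51.
Reliability = 1459.51 / 1701.85 = 0.8576.

0.8576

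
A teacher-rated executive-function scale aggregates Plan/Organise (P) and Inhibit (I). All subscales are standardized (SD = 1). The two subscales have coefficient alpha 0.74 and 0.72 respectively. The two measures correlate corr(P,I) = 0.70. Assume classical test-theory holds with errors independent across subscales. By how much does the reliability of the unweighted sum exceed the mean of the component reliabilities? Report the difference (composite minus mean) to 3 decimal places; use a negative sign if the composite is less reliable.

Var(sum) = 2 + 1.4 = 3.4; true-score variance = 1.46 + 1.4 = 2.86; composite reliability = 0.8412.
Mean component reliability = 0.7300.
Difference = 0.8412 − 0.7300 = 0.111.

0.111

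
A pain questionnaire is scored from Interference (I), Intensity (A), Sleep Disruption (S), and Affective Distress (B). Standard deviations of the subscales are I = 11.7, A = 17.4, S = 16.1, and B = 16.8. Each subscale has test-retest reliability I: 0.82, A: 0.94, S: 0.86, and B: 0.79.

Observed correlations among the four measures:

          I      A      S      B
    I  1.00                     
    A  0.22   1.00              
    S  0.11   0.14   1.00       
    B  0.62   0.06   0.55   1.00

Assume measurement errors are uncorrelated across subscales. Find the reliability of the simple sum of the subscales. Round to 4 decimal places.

0.9217

Var(I+A+S+B) = 11.7² + 17.4² + 16.1² + 16.8² + 2·[11.7·17.4·0.22 + 11.7·16.1·0.11 + 11.7·16.8·0.62 + 17.4·16.1·0.14 + 17.4·16.8·0.06 + 16.1·16.8·0.55] = 981.1 + 785.797 = 1766.9.
Because errors are independent across components, Cov(Tᵢ,Tⱼ) = Cov(Xᵢ,Xⱼ); the off-diagonal part of the true-score variance is the same as above.
True-score variance = [11.7²·0.82 + 17.4²·0.94 + 16.1²·0.86 + 16.8²·0.79] + 785.797 = 842.734 + 785.797 = 1628.53.
Reliability = 1628.53 / 1766.9 = 0.9217.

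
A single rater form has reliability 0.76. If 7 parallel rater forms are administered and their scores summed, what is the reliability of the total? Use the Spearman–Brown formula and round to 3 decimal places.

ρ_k = kρ / (1 + (k−1)ρ) = 7·0.76 / (1 + 6·0.76) = 5.320 / 5.560 = 0.957.

0.957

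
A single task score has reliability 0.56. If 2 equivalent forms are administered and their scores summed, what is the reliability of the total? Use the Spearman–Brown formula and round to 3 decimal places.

ρ_k = kρ / (1 + (k−1)ρ) = 2·0.56 / (1 + 1·0.56) = 1.120 / 1.560 = 0.718.

0.718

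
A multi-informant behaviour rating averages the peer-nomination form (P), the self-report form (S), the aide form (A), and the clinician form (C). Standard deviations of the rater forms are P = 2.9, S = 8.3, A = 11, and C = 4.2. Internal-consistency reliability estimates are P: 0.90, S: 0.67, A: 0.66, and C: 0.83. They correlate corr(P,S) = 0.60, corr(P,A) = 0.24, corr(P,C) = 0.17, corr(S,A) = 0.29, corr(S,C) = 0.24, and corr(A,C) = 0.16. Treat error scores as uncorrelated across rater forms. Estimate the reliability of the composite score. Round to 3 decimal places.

0.806

Var(P+S+A+C) = 2.9² + 8.3² + 11² + 4.2² + 2·[2.9·8.3·0.60 + 2.9·11·0.24 + 2.9·4.2·0.17 + 8.3·11·0.29 + 8.3·4.2·0.24 + 11·4.2·0.16] = 215.94 + 132.808 = 348.748.
With uncorrelated errors the cross-covariances are all true-score covariance, so they carry over unchanged; only the diagonal terms shrink to ρᵢσᵢ².
True-score variance = [2.9²·0.90 + 8.3²·0.67 + 11²·0.66 + 4.2²·0.83] + 132.808 = 148.227 + 132.808 = 281.034.
Reliability = 281.034 / 348.748 = 0.806.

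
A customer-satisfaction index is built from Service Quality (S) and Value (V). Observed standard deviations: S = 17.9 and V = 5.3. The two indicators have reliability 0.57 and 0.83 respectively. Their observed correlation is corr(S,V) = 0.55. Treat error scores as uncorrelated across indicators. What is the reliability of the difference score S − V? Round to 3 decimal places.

Var(S−V) = 17.9² + 5.3² − 2·17.9·5.3·0.55 = 348.5 − 104.357 = 244.143.
With uncorrelated errors the cross-covariances are all true-score covariance, so they carry over unchanged; only the diagonal terms shrink to ρᵢσᵢ².
True-score variance = [17.9²·0.57 + 5.3²·0.83] − 104.357 = 205.948 − 104.357 = 101.591.
Reliability = 101.591 / 244.143 = 0.416.

0.416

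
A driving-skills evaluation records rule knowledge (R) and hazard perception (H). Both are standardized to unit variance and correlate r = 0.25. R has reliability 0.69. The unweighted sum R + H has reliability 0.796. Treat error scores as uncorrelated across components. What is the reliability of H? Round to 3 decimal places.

0.800

Var(R+H) = 2 + 2·0.25 = 2.500.
True-score variance = ρ_R + ρ_H + 2·0.25, so 0.796 = (0.69 + ρ_H + 0.50) / 2.500.
ρ_H = 0.796·2.500 − 0.69 − 0.50 = 0.800.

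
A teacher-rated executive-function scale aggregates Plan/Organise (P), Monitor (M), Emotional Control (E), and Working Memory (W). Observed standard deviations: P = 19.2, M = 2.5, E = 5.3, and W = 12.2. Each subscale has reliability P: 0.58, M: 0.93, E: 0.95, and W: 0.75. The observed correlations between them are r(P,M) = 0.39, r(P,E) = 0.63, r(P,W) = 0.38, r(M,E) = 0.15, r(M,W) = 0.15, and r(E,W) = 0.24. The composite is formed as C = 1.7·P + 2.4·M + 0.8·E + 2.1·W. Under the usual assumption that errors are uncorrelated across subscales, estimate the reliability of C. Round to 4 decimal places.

Var(C) = 1.7²·19.2² + 2.4²·2.5² + 0.8²·5.3² + 2.1²·12.2² + 2·[4.08·19.2·2.5·0.39 + 1.36·19.2·5.3·0.63 + 3.57·19.2·12.2·0.38 + 1.92·2.5·5.3·0.15 + 5.04·2.5·12.2·0.15 + 1.68·5.3·12.2·0.24] = 1775.73 + 1068.56 = 2844.29.
Because errors are independent across components, Cov(Tᵢ,Tⱼ) = Cov(Xᵢ,Xⱼ); the off-diagonal part of the true-score variance is the same as above.
True-score variance = [1.7²·19.2²·0.58 + 2.4²·2.5²·0.93 + 0.8²·5.3²·0.95 + 2.1²·12.2²·0.75] + 1068.56 = 1160.76 + 1068.56 = 2229.32.
Reliability = 2229.32 / 2844.29 = 0.7838.

0.7838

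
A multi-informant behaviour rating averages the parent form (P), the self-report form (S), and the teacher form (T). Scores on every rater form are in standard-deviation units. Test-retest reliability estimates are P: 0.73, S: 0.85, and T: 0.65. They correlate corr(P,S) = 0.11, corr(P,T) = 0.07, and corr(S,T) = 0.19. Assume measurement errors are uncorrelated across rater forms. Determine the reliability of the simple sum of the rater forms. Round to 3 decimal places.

Var(P+S+T) = 3 + 2·[0.11 + 0.07 + 0.19] = 3 + 0.74 = 3.74.
With uncorrelated errors the cross-covariances are all true-score covariance, so they carry over unchanged; only the diagonal terms shrink to ρᵢσᵢ².
True-score variance = [0.73 + 0.85 + 0.65] + 0.74 = 2.23 + 0.74 = 2.97.
Reliability = 2.97 / 3.74 = 0.794.

0.794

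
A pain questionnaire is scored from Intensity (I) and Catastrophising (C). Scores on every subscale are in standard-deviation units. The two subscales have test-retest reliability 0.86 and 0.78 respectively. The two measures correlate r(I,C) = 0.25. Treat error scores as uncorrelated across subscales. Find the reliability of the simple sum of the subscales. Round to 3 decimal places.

Var(I+C) = 2 + 2·[0.25] = 2 + 0.5 = 2.5.
Under uncorrelated errors the observed covariances equal the true-score covariances, so only the own-variance terms attenuate.
True-score variance = [0.86 + 0.78] + 0.5 = 1.64 + 0.5 = 2.14.
Reliability = 2.14 / 2.5 = 0.856.

0.856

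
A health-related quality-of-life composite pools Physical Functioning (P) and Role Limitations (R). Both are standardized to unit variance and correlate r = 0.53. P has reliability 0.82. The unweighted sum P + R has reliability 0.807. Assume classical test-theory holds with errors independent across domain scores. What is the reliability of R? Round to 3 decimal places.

Var(P+R) = 2 + 2·0.53 = 3.060.
True-score variance = ρ_P + ρ_R + 2·0.53, so 0.807 = (0.82 + ρ_R + 1.06) / 3.060.
ρ_R = 0.807·3.060 − 0.82 − 1.06 = 0.589.

0.589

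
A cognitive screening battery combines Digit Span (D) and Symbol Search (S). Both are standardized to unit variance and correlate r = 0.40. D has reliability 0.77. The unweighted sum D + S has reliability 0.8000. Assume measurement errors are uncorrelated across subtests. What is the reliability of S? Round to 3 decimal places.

Var(D+S) = 2 + 2·0.40 = 2.800.
True-score variance = ρ_D + ρ_S + 2·0.40, so 0.8000 = (0.77 + ρ_S + 0.80) / 2.800.
ρ_S = 0.8000·2.800 − 0.77 − 0.80 = 0.670.

0.670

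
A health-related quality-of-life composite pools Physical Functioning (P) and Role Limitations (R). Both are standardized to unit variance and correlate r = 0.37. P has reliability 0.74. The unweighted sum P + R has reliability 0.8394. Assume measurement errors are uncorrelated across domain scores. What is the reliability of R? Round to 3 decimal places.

0.820

Var(P+R) = 2 + 2·0.37 = 2.740.
True-score variance = ρ_P + ρ_R + 2·0.37, so 0.8394 = (0.74 + ρ_R + 0.74) / 2.740.
ρ_R = 0.8394·2.740 − 0.74 − 0.74 = 0.820.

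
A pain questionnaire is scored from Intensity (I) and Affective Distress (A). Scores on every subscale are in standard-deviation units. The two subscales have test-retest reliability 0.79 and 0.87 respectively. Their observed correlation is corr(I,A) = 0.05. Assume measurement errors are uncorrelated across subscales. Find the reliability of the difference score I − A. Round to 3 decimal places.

0.821

Var(I−A) = 1 + 1 − 2·0.05 = 2 − 0.1 = 1.9.
With uncorrelated errors the cross-covariances are all true-score covariance, so they carry over unchanged; only the diagonal terms shrink to ρᵢσᵢ².
True-score variance = [0.79 + 0.87] − 0.1 = 1.66 − 0.1 = 1.56.
Reliability = 1.56 / 1.9 = 0.821.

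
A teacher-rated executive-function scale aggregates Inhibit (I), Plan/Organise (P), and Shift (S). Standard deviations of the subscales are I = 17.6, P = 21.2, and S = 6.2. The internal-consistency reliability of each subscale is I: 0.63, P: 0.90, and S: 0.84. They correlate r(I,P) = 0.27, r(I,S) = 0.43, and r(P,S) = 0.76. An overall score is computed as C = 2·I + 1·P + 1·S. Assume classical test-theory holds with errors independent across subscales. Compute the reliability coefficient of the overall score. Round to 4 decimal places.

0.7976

Var(C) = 2²·17.6² + 21.2² + 6.2² + 2·[2·17.6·21.2·0.27 + 2·17.6·6.2·0.43 + 21.2·6.2·0.76] = 1726.92 + 790.445 = 2517.36.
Because errors are independent across components, Cov(Tᵢ,Tⱼ) = Cov(Xᵢ,Xⱼ); the off-diagonal part of the true-score variance is the same as above.
True-score variance = [2²·17.6²·0.63 + 21.2²·0.90 + 6.2²·0.84] + 790.445 = 1217.38 + 790.445 = 2007.83.
Reliability = 2007.83 / 2517.36 = 0.7976.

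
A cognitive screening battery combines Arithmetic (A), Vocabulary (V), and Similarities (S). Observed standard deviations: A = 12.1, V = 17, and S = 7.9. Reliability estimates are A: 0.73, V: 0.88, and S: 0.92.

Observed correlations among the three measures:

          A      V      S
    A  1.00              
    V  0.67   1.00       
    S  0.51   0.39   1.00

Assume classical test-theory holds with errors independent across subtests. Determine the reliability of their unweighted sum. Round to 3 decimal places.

0.919

Var(A+V+S) = 12.1² + 17² + 7.9² + 2·[12.1·17·0.67 + 12.1·7.9·0.51 + 17·7.9·0.39] = 497.82 + 477.894 = 975.714.
Because errors are independent across components, Cov(Tᵢ,Tⱼ) = Cov(Xᵢ,Xⱼ); the off-diagonal part of the true-score variance is the same as above.
True-score variance = [12.1²·0.73 + 17²·0.88 + 7.9²·0.92] + 477.894 = 418.616 + 477.894 = 896.51.
Reliability = 896.51 / 975.714 = 0.919.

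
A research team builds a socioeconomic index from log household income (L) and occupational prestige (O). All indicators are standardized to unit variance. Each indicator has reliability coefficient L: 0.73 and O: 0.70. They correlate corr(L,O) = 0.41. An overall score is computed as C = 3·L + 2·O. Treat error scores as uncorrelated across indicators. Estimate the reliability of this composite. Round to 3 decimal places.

Var(C) = 3² + 2² + 2·[6·0.41] = 13 + 4.92 = 17.92.
With uncorrelated errors the cross-covariances are all true-score covariance, so they carry over unchanged; only the diagonal terms shrink to ρᵢσᵢ².
True-score variance = [3²·0.73 + 2²·0.70] + 4.92 = 9.37 + 4.92 = 14.29.
Reliability = 14.29 / 17.92 = 0.797.

0.797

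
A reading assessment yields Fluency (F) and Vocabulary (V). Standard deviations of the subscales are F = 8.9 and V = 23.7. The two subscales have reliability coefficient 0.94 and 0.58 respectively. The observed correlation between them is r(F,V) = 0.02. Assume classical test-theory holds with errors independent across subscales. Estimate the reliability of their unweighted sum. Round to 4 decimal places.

0.6294

Var(F+V) = 8.9² + 23.7² + 2·[8.9·23.7·0.02] = 640.9 + 8.4372 = 649.337.
Because errors are independent across components, Cov(Tᵢ,Tⱼ) = Cov(Xᵢ,Xⱼ); the off-diagonal part of the true-score variance is the same as above.
True-score variance = [8.9²·0.94 + 23.7²·0.58] + 8.4372 = 400.238 + 8.4372 = 408.675.
Reliability = 408.675 / 649.337 = 0.6294.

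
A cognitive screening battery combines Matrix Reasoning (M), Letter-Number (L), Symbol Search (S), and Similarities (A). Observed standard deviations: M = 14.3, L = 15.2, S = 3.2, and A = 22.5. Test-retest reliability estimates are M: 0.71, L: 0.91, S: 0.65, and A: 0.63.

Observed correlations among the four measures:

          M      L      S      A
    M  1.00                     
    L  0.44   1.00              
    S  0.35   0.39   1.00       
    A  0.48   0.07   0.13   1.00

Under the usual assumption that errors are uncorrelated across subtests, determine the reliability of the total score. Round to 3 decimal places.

Var(M+L+S+A) = 14.3² + 15.2² + 3.2² + 22.5² + 2·[14.3·15.2·0.44 + 14.3·3.2·0.35 + 14.3·22.5·0.48 + 15.2·3.2·0.39 + 15.2·22.5·0.07 + 3.2·22.5·0.13] = 952.02 + 636.728 = 1588.75.
Because errors are independent across components, Cov(Tᵢ,Tⱼ) = Cov(Xᵢ,Xⱼ); the off-diagonal part of the true-score variance is the same as above.
True-score variance = [14.3²·0.71 + 15.2²·0.91 + 3.2²·0.65 + 22.5²·0.63] + 636.728 = 681.028 + 636.728 = 1317.76.
Reliability = 1317.76 / 1588.75 = 0.829.

0.829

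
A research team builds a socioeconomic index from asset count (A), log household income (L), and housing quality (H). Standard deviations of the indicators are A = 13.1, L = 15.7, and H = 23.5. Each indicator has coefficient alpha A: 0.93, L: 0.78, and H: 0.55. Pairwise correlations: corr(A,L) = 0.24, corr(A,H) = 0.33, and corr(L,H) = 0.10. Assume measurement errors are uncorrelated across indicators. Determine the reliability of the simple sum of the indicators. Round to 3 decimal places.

Var(A+L+H) = 13.1² + 15.7² + 23.5² + 2·[13.1·15.7·0.24 + 13.1·23.5·0.33 + 15.7·23.5·0.10] = 970.35 + 375.693 = 1346.04.
Because errors are independent across components, Cov(Tᵢ,Tⱼ) = Cov(Xᵢ,Xⱼ); the off-diagonal part of the true-score variance is the same as above.
True-score variance = [13.1²·0.93 + 15.7²·0.78 + 23.5²·0.55] + 375.693 = 655.597 + 375.693 = 1031.29.
Reliability = 1031.29 / 1346.04 = 0.766.

0.766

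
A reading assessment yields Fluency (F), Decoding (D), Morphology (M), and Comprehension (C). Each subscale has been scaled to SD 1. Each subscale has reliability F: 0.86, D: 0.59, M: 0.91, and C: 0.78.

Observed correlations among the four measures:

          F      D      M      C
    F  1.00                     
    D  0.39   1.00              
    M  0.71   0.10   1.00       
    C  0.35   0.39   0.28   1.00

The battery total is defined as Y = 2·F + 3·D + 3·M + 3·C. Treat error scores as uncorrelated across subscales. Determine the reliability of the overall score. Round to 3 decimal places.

0.887

Var(Y) = 2² + 3² + 3² + 3² + 2·[6·0.39 + 6·0.71 + 6·0.35 + 9·0.10 + 9·0.39 + 9·0.28] = 31 + 31.26 = 62.26.
With uncorrelated errors the cross-covariances are all true-score covariance, so they carry over unchanged; only the diagonal terms shrink to ρᵢσᵢ².
True-score variance = [2²·0.86 + 3²·0.59 + 3²·0.91 + 3²·0.78] + 31.26 = 23.96 + 31.26 = 55.22.
Reliability = 55.22 / 62.26 = 0.887.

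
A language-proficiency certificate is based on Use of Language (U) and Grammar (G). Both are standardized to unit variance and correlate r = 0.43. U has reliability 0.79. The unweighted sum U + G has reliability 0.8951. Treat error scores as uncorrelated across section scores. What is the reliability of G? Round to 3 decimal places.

0.910

Var(U+G) = 2 + 2·0.43 = 2.860.
True-score variance = ρ_U + ρ_G + 2·0.43, so 0.8951 = (0.79 + ρ_G + 0.86) / 2.860.
ρ_G = 0.8951·2.860 − 0.79 − 0.86 = 0.910.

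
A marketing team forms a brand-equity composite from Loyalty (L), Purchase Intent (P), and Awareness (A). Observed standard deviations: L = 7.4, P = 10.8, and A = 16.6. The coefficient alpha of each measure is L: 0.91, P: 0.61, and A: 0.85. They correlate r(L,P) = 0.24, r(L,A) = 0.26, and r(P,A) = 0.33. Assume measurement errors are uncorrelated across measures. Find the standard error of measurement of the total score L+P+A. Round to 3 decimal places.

9.579

Var(total) = 446.96 + 220.563 = 667.523.
True-score variance = 355.208 + 220.563 = 575.771, so reliability = 0.8625.
Error variance = 667.523 − 575.771 = 91.752; SEM = √91.752 = 9.579.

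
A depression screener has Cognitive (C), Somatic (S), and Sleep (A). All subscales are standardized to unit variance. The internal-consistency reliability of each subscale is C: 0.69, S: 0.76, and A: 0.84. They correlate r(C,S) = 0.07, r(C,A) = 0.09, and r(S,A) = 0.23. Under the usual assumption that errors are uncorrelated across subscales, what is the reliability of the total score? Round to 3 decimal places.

Var(C+S+A) = 3 + 2·[0.07 + 0.09 + 0.23] = 3 + 0.78 = 3.78.
Under uncorrelated errors the observed covariances equal the true-score covariances, so only the own-variance terms attenuate.
True-score variance = [0.69 + 0.76 + 0.84] + 0.78 = 2.29 + 0.78 = 3.07.
Reliability = 3.07 / 3.78 = 0.812.

0.812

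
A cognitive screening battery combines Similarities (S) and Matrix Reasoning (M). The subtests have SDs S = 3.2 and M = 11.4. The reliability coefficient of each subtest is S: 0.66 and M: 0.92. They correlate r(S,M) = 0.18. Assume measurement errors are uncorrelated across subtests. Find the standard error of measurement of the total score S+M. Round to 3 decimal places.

Var(total) = 140.2 + 13.1328 = 153.333.
True-score variance = 126.322 + 13.1328 = 139.454, so reliability = 0.9095.
Error variance = 153.333 − 139.454 = 13.8784; SEM = √13.8784 = 3.725.

3.725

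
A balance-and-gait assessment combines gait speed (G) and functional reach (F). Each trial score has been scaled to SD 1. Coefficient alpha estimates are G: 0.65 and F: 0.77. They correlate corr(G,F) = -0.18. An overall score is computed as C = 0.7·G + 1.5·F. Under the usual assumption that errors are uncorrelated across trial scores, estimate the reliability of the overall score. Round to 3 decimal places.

Var(C) = 0.7² + 1.5² + 2·[1.05·(-0.18)] = 2.74 − 0.378 = 2.362.
With uncorrelated errors the cross-covariances are all true-score covariance, so they carry over unchanged; only the diagonal terms shrink to ρᵢσᵢ².
True-score variance = [0.7²·0.65 + 1.5²·0.77] − 0.378 = 2.051 − 0.378 = 1.673.
Reliability = 1.673 / 2.362 = 0.708.

0.708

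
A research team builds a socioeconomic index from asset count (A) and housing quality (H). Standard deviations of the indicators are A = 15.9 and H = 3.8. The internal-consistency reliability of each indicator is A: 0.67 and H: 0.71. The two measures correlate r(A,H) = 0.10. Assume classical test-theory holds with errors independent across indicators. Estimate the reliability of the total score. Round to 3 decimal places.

Var(A+H) = 15.9² + 3.8² + 2·[15.9·3.8·0.10] = 267.25 + 12.084 = 279.334.
With uncorrelated errors the cross-covariances are all true-score covariance, so they carry over unchanged; only the diagonal terms shrink to ρᵢσᵢ².
True-score variance = [15.9²·0.67 + 3.8²·0.71] + 12.084 = 179.635 + 12.084 = 191.719.
Reliability = 191.719 / 279.334 = 0.686.

0.686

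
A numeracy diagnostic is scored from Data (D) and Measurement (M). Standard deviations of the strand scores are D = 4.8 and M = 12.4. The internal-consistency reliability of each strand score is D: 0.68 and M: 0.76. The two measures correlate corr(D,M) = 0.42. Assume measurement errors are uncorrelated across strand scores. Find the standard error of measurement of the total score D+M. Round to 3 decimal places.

6.654

Var(total) = 176.8 + 49.9968 = 226.797.
True-score variance = 132.525 + 49.9968 = 182.522, so reliability = 0.8048.
Error variance = 226.797 − 182.522 = 44.2752; SEM = √44.2752 = 6.654.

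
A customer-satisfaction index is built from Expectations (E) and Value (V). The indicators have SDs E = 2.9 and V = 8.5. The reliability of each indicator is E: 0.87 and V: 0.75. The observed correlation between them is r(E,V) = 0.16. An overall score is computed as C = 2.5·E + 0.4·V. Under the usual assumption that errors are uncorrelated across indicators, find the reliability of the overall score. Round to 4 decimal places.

0.8650

Var(C) = 2.5²·2.9² + 0.4²·8.5² + 2·[2.9·8.5·0.16] = 64.1225 + 7.888 = 72.0105.
Under uncorrelated errors the observed covariances equal the true-score covariances, so only the own-variance terms attenuate.
True-score variance = [2.5²·2.9²·0.87 + 0.4²·8.5²·0.75] + 7.888 = 54.3994 + 7.888 = 62.2874.
Reliability = 62.2874 / 72.0105 = 0.8650.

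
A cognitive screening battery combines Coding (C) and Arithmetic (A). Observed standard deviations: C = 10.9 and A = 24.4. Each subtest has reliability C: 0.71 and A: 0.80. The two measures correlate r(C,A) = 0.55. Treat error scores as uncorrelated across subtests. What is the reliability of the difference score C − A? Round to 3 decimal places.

Var(C−A) = 10.9² + 24.4² − 2·10.9·24.4·0.55 = 714.17 − 292.556 = 421.614.
Because errors are independent across components, Cov(Tᵢ,Tⱼ) = Cov(Xᵢ,Xⱼ); the off-diagonal part of the true-score variance is the same as above.
True-score variance = [10.9²·0.71 + 24.4²·0.80] − 292.556 = 560.643 − 292.556 = 268.087.
Reliability = 268.087 / 421.614 = 0.636.

0.636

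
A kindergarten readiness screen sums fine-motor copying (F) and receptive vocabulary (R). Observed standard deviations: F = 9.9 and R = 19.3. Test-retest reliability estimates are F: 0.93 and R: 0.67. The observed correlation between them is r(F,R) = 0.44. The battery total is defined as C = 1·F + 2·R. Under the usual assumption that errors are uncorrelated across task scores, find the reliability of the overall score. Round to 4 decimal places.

0.7409

Var(C) = 9.9² + 2²·19.3² + 2·[2·9.9·19.3·0.44] = 1587.97 + 336.283 = 1924.25.
With uncorrelated errors the cross-covariances are all true-score covariance, so they carry over unchanged; only the diagonal terms shrink to ρᵢσᵢ².
True-score variance = [9.9²·0.93 + 2²·19.3²·0.67] + 336.283 = 1089.42 + 336.283 = 1425.71.
Reliability = 1425.71 / 1924.25 = 0.7409.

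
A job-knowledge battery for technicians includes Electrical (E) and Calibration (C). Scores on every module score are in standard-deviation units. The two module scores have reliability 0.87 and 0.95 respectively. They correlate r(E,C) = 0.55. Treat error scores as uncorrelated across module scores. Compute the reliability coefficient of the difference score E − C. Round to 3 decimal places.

0.800

Var(E−C) = 1 + 1 − 2·0.55 = 2 − 1.1 = 0.9.
Under uncorrelated errors the observed covariances equal the true-score covariances, so only the own-variance terms attenuate.
True-score variance = [0.87 + 0.95] − 1.1 = 1.82 − 1.1 = 0.72.
Reliability = 0.72 / 0.9 = 0.800.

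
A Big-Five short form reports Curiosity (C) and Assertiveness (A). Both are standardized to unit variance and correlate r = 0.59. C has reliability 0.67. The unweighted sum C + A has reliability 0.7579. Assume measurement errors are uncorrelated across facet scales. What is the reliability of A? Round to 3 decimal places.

Var(C+A) = 2 + 2·0.59 = 3.180.
True-score variance = ρ_C + ρ_A + 2·0.59, so 0.7579 = (0.67 + ρ_A + 1.18) / 3.180.
ρ_A = 0.7579·3.180 − 0.67 − 1.18 = 0.560.

0.560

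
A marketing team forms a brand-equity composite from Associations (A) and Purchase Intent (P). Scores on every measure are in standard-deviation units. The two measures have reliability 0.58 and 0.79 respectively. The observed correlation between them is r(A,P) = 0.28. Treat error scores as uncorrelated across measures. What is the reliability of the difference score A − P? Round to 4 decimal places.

Var(A−P) = 1 + 1 − 2·0.28 = 2 − 0.56 = 1.44.
Under uncorrelated errors the observed covariances equal the true-score covariances, so only the own-variance terms attenuate.
True-score variance = [0.58 + 0.79] − 0.56 = 1.37 − 0.56 = 0.81.
Reliability = 0.81 / 1.44 = 0.5625.

0.5625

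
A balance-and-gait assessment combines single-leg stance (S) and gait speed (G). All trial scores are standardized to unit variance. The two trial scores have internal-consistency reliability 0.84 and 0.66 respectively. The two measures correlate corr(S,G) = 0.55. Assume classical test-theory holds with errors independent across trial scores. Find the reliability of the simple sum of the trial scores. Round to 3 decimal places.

0.839

Var(S+G) = 2 + 2·[0.55] = 2 + 1.1 = 3.1.
Under uncorrelated errors the observed covariances equal the true-score covariances, so only the own-variance terms attenuate.
True-score variance = [0.84 + 0.66] + 1.1 = 1.5 + 1.1 = 2.6.
Reliability = 2.6 / 3.1 = 0.839.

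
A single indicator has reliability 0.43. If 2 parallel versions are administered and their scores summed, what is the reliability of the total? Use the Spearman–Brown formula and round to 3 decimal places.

0.601

ρ_k = kρ / (1 + (k−1)ρ) = 2·0.43 / (1 + 1·0.43) = 0.860 / 1.430 = 0.601.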